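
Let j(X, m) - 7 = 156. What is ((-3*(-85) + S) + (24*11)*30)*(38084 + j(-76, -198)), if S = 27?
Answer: 313701894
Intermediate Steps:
j(X, m) = 163 (j(X, m) = 7 + 156 = 163)
((-3*(-85) + S) + (24*11)*30)*(38084 + j(-76, -198)) = ((-3*(-85) + 27) + (24*11)*30)*(38084 + 163) = ((255 + 27) + 264*30)*38247 = (282 + 7920)*38247 = 8202*38247 = 313701894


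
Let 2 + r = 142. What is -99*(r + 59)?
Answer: -19701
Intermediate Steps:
r = 140 (r = -2 + 142 = 140)
-99*(r + 59) = -99*(140 + 59) = -99*199 = -19701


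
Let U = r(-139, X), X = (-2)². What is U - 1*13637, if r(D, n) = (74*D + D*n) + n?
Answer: -24475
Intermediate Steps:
X = 4
r(D, n) = n + 74*D + D*n
U = -10838 (U = 4 + 74*(-139) - 139*4 = 4 - 10286 - 556 = -10838)
U - 1*13637 = -10838 - 1*13637 = -10838 - 13637 = -24475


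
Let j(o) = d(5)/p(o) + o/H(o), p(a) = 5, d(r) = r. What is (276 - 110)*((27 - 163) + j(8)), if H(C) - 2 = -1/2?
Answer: -64574/3 ≈ -21525.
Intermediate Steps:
H(C) = 3/2 (H(C) = 2 - 1/2 = 3/2)
j(o) = 1 + 2*o/3 (j(o) = 5/5 + o/(3/2) = 5*(1/5) + o*(2/3) = 1 + 2*o/3)
(276 - 110)*((27 - 163) + j(8)) = (276 - 110)*((27 - 163) + (1 + (2/3)*8)) = 166*(-136 + (1 + 16/3)) = 166*(-136 + 19/3) = 166*(-389/3) = -64574/3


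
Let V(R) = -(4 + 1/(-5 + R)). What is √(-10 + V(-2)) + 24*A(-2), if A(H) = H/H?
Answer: 24 + I*√679/7 ≈ 24.0 + 3.7225*I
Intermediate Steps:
A(H) = 1
V(R) = -4 - 1/(-5 + R)
√(-10 + V(-2)) + 24*A(-2) = √(-10 + (19 - 4*(-2))/(-5 - 2)) + 24*1 = √(-10 + (19 + 8)/(-7)) + 24 = √(-10 - ⅐*27) + 24 = √(-10 - 27/7) + 24 = √(-97/7) + 24 = I*√679/7 + 24 = 24 + I*√679/7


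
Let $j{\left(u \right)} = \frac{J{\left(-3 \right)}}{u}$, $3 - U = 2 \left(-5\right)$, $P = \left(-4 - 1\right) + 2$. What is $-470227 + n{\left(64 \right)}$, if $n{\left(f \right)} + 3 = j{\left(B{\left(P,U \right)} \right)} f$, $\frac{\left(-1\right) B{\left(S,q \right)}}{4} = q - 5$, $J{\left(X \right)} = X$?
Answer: $-470224$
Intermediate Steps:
$P = -3$ ($P = -5 + 2 = -3$)
$U = 13$ ($U = 3 - 2 \left(-5\right) = 3 - -10 = 3 + 10 = 13$)
$B{\left(S,q \right)} = 20 - 4 q$ ($B{\left(S,q \right)} = - 4 \left(q - 5\right) = - 4 \left(-5 + q\right) = 20 - 4 q$)
$j{\left(u \right)} = - \frac{3}{u}$
$n{\left(f \right)} = -3 + \frac{3 f}{32}$ ($n{\left(f \right)} = -3 + - \frac{3}{20 - 52} f = -3 + - \frac{3}{-32} f = -3 + \left(-3\right) \left(- \frac{1}{32}\right) f = -3 + \frac{3 f}{32}$)
$-470227 + n{\left(64 \right)} = -470227 + \left(-3 + \frac{3}{32} \cdot 64\right) = -470227 + \left(-3 + 6\right) = -470227 + 3 = -470224$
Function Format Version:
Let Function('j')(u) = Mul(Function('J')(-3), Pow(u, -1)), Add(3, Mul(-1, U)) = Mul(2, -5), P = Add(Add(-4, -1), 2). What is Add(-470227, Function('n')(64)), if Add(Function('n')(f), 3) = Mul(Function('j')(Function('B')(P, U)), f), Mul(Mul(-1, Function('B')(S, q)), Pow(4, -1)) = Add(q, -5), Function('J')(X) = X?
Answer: -470224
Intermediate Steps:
P = -3 (P = Add(-5, 2) = -3)
U = 13 (U = Add(3, Mul(-1, Mul(2, -5))) = Add(3, Mul(-1, -10)) = Add(3, 10) = 13)
Function('B')(S, q) = Add(20, Mul(-4, q)) (Function('B')(S, q) = Mul(-4, Add(q, -5)) = Mul(-4, Add(-5, q)) = Add(20, Mul(-4, q)))
Function('j')(u) = Mul(-3, Pow(u, -1))
Function('n')(f) = Add(-3, Mul(Rational(3, 32), f)) (Function('n')(f) = Add(-3, Mul(Mul(-3, Pow(Add(20, Mul(-4, 13)), -1)), f)) = Add(-3, Mul(Mul(-3, Pow(Add(20, -52), -1)), f)) = Add(-3, Mul(Mul(-3, Pow(-32, -1)), f)) = Add(-3, Mul(Mul(-3, Rational(-1, 32)), f)) = Add(-3, Mul(Rational(3, 32), f)))
Add(-470227, Function('n')(64)) = Add(-470227, Add(-3, Mul(Rational(3, 32), 64))) = Add(-470227, Add(-3, 6)) = Add(-470227, 3) = -470224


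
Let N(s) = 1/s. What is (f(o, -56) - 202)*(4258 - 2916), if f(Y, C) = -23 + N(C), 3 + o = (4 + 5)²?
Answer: -8455271/28 ≈ -3.0197e+5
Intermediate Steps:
o = 78 (o = -3 + (4 + 5)² = -3 + 9² = -3 + 81 = 78)
N(s) = 1/s
f(Y, C) = -23 + 1/C
(f(o, -56) - 202)*(4258 - 2916) = ((-23 + 1/(-56)) - 202)*(4258 - 2916) = ((-23 - 1/56) - 202)*1342 = (-1289/56 - 202)*1342 = -12601/56*1342 = -8455271/28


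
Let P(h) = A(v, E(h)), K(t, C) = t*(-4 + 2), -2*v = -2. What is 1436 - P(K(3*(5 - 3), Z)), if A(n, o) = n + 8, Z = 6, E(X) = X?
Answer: 1427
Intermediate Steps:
v = 1 (v = -1/2*(-2) = 1)
A(n, o) = 8 + n
K(t, C) = -2*t (K(t, C) = t*(-2) = -2*t)
P(h) = 9 (P(h) = 8 + 1 = 9)
1436 - P(K(3*(5 - 3), Z)) = 1436 - 1*9 = 1436 - 9 = 1427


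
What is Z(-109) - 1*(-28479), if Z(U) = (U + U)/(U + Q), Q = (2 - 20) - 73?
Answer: 2848009/100 ≈ 28480.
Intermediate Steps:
Q = -91 (Q = -18 - 73 = -91)
Z(U) = 2*U/(-91 + U) (Z(U) = (U + U)/(U - 91) = (2*U)/(-91 + U) = 2*U/(-91 + U))
Z(-109) - 1*(-28479) = 2*(-109)/(-91 - 109) - 1*(-28479) = 2*(-109)/(-200) + 28479 = 2*(-109)*(-1/200) + 28479 = 109/100 + 28479 = 2848009/100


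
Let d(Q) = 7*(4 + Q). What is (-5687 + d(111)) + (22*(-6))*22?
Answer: -7786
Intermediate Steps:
d(Q) = 28 + 7*Q
(-5687 + d(111)) + (22*(-6))*22 = (-5687 + (28 + 7*111)) + (22*(-6))*22 = (-5687 + (28 + 777)) - 132*22 = (-5687 + 805) - 2904 = -4882 - 2904 = -7786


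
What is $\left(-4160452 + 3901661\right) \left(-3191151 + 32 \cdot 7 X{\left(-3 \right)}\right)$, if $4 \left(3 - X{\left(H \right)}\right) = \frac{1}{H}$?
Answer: $\frac{2476987260371}{3} \approx 8.2566 \cdot 10^{11}$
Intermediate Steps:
$X{\left(H \right)} = 3 - \frac{1}{4 H}$
$\left(-4160452 + 3901661\right) \left(-3191151 + 32 \cdot 7 X{\left(-3 \right)}\right) = \left(-4160452 + 3901661\right) \left(-3191151 + 32 \cdot 7 \left(3 - \frac{1}{4 \left(-3\right)}\right)\right) = - 258791 \left(-3191151 + 224 \left(3 - - \frac{1}{12}\right)\right) = - 258791 \left(-3191151 + 224 \left(3 + \frac{1}{12}\right)\right) = - 258791 \left(-3191151 + 224 \cdot \frac{37}{12}\right) = - 258791 \left(-3191151 + \frac{2072}{3}\right) = \left(-258791\right) \left(- \frac{9571381}{3}\right) = \frac{2476987260371}{3}$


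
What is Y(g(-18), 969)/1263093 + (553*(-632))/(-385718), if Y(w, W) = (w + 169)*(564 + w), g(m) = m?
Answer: 6067267402/6246124433 ≈ 0.97136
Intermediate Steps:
Y(w, W) = (169 + w)*(564 + w)
Y(g(-18), 969)/1263093 + (553*(-632))/(-385718) = (95316 + (-18)² + 733*(-18))/1263093 + (553*(-632))/(-385718) = (95316 + 324 - 13194)*(1/1263093) - 349496*(-1/385718) = 82446*(1/1263093) + 174748/192859 = 2114/32387 + 174748/192859 = 6067267402/6246124433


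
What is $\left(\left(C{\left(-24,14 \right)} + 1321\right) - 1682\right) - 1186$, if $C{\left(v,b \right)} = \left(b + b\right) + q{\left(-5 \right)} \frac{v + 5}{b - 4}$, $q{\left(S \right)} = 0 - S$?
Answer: $- \frac{3057}{2} \approx -1528.5$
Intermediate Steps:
$q{\left(S \right)} = - S$
$C{\left(v,b \right)} = 2 b + \frac{5 \left(5 + v\right)}{-4 + b}$ ($C{\left(v,b \right)} = \left(b + b\right) + \left(-1\right) \left(-5\right) \frac{v + 5}{b - 4} = 2 b + 5 \frac{5 + v}{-4 + b} = 2 b + \frac{5 \left(5 + v\right)}{-4 + b}$)
$\left(\left(C{\left(-24,14 \right)} + 1321\right) - 1682\right) - 1186 = \left(\left(\frac{25 - 112 + 2 \cdot 14^{2} + 5 \left(-24\right)}{-4 + 14} + 1321\right) - 1682\right) - 1186 = \left(\left(\frac{25 - 112 + 2 \cdot 196 - 120}{10} + 1321\right) - 1682\right) - 1186 = \left(\left(\frac{25 - 112 + 392 - 120}{10} + 1321\right) - 1682\right) - 1186 = \left(\left(\frac{1}{10} \cdot 185 + 1321\right) - 1682\right) - 1186 = \left(\left(\frac{37}{2} + 1321\right) - 1682\right) - 1186 = \left(\frac{2679}{2} - 1682\right) - 1186 = - \frac{685}{2} - 1186 = - \frac{3057}{2}$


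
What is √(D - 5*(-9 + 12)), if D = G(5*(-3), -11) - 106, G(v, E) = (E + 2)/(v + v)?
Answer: I*√12070/10 ≈ 10.986*I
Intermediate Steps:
G(v, E) = (2 + E)/(2*v) (G(v, E) = (2 + E)/((2*v)) = (2 + E)*(1/(2*v)) = (2 + E)/(2*v))
D = -1057/10 (D = (2 - 11)/(2*((5*(-3)))) - 106 = (½)*(-9)/(-15) - 106 = (½)*(-1/15)*(-9) - 106 = 3/10 - 106 = -1057/10 ≈ -105.70)
√(D - 5*(-9 + 12)) = √(-1057/10 - 5*(-9 + 12)) = √(-1057/10 - 5*3) = √(-1057/10 - 15) = √(-1207/10) = I*√12070/10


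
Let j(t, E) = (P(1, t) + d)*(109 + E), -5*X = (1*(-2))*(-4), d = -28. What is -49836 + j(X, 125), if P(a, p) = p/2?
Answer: -282876/5 ≈ -56575.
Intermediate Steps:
P(a, p) = p/2 (P(a, p) = p*(1/2) = p/2)
X = -8/5 (X = -1*(-2)*(-4)/5 = -(-2)*(-4)/5 = -1/5*8 = -8/5 ≈ -1.6000)
j(t, E) = (-28 + t/2)*(109 + E) (j(t, E) = (t/2 - 28)*(109 + E) = (-28 + t/2)*(109 + E))
-49836 + j(X, 125) = -49836 + (-3052 - 28*125 + (109/2)*(-8/5) + (1/2)*125*(-8/5)) = -49836 + (-3052 - 3500 - 436/5 - 100) = -49836 - 33696/5 = -282876/5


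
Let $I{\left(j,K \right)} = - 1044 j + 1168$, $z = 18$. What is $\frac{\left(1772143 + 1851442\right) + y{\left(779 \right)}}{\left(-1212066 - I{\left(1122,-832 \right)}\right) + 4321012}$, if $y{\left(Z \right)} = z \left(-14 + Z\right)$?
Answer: $\frac{3637355}{4279146} \approx 0.85002$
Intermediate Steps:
$y{\left(Z \right)} = -252 + 18 Z$ ($y{\left(Z \right)} = 18 \left(-14 + Z\right) = -252 + 18 Z$)
$I{\left(j,K \right)} = 1168 - 1044 j$
$\frac{\left(1772143 + 1851442\right) + y{\left(779 \right)}}{\left(-1212066 - I{\left(1122,-832 \right)}\right) + 4321012} = \frac{\left(1772143 + 1851442\right) + \left(-252 + 18 \cdot 779\right)}{\left(-1212066 - \left(1168 - 1171368\right)\right) + 4321012} = \frac{3623585 + \left(-252 + 14022\right)}{\left(-1212066 - \left(1168 - 1171368\right)\right) + 4321012} = \frac{3623585 + 13770}{\left(-1212066 - -1170200\right) + 4321012} = \frac{3637355}{\left(-1212066 + 1170200\right) + 4321012} = \frac{3637355}{-41866 + 4321012} = \frac{3637355}{4279146}$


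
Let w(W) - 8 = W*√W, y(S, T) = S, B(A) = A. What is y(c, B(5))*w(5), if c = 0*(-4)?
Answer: 0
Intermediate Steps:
c = 0
w(W) = 8 + W^(3/2) (w(W) = 8 + W*√W = 8 + W^(3/2))
y(c, B(5))*w(5) = 0*(8 + 5^(3/2)) = 0*(8 + 5*√5) = 0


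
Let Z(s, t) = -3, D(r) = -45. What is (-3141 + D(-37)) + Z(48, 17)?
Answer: -3189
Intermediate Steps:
(-3141 + D(-37)) + Z(48, 17) = (-3141 - 45) - 3 = -3186 - 3 = -3189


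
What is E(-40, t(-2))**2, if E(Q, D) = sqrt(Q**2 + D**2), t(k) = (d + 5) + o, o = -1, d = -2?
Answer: 1604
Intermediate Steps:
t(k) = 2 (t(k) = (-2 + 5) - 1 = 3 - 1 = 2)
E(Q, D) = sqrt(D**2 + Q**2)
E(-40, t(-2))**2 = (sqrt(2**2 + (-40)**2))**2 = (sqrt(4 + 1600))**2 = (sqrt(1604))**2 = (2*sqrt(401))**2 = 1604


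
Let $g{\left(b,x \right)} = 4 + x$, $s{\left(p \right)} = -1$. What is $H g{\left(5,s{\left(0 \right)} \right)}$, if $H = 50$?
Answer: $150$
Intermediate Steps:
$H g{\left(5,s{\left(0 \right)} \right)} = 50 \left(4 - 1\right) = 50 \cdot 3 = 150$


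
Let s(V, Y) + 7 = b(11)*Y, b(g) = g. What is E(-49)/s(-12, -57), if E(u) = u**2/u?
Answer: 49/634 ≈ 0.077287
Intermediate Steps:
s(V, Y) = -7 + 11*Y
E(u) = u
E(-49)/s(-12, -57) = -49/(-7 + 11*(-57)) = -49/(-7 - 627) = -49/(-634) = -49*(-1/634) = 49/634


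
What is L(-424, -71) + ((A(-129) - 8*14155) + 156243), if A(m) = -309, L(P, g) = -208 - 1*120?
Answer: 42366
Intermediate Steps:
L(P, g) = -328 (L(P, g) = -208 - 120 = -328)
L(-424, -71) + ((A(-129) - 8*14155) + 156243) = -328 + ((-309 - 8*14155) + 156243) = -328 + ((-309 - 113240) + 156243) = -328 + (-113549 + 156243) = -328 + 42694 = 42366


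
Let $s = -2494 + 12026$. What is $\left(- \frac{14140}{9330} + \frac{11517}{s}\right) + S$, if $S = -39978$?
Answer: $- \frac{355541319055}{8893356} \approx -39978.0$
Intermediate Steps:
$s = 9532$
$\left(- \frac{14140}{9330} + \frac{11517}{s}\right) + S = \left(- \frac{14140}{9330} + \frac{11517}{9532}\right) - 39978 = \left(\left(-14140\right) \frac{1}{9330} + 11517 \cdot \frac{1}{9532}\right) - 39978 = \left(- \frac{1414}{933} + \frac{11517}{9532}\right) - 39978 = - \frac{2732887}{8893356} - 39978 = - \frac{355541319055}{8893356}$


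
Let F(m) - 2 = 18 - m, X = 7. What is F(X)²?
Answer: 169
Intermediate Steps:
F(m) = 20 - m (F(m) = 2 + (18 - m) = 20 - m)
F(X)² = (20 - 1*7)² = (20 - 7)² = 13² = 169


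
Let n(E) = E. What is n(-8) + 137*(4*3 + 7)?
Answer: 2595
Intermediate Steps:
n(-8) + 137*(4*3 + 7) = -8 + 137*(4*3 + 7) = -8 + 137*(12 + 7) = -8 + 137*19 = -8 + 2603 = 2595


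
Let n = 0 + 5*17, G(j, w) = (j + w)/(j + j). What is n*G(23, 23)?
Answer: 85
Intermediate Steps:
G(j, w) = (j + w)/(2*j) (G(j, w) = (j + w)/((2*j)) = (j + w)*(1/(2*j)) = (j + w)/(2*j))
n = 85 (n = 0 + 85 = 85)
n*G(23, 23) = 85*((½)*(23 + 23)/23) = 85*((½)*(1/23)*46) = 85*1 = 85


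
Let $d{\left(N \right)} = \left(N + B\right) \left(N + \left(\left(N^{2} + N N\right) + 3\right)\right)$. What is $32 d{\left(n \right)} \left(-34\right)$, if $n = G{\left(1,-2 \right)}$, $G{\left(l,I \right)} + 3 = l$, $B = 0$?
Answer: $19584$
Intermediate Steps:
$G{\left(l,I \right)} = -3 + l$
$n = -2$ ($n = -3 + 1 = -2$)
$d{\left(N \right)} = N \left(3 + N + 2 N^{2}\right)$ ($d{\left(N \right)} = \left(N + 0\right) \left(N + \left(\left(N^{2} + N N\right) + 3\right)\right) = N \left(N + \left(\left(N^{2} + N^{2}\right) + 3\right)\right) = N \left(N + \left(2 N^{2} + 3\right)\right) = N \left(N + \left(3 + 2 N^{2}\right)\right) = N \left(3 + N + 2 N^{2}\right)$)
$32 d{\left(n \right)} \left(-34\right) = 32 \left(- 2 \left(3 - 2 + 2 \left(-2\right)^{2}\right)\right) \left(-34\right) = 32 \left(- 2 \left(3 - 2 + 2 \cdot 4\right)\right) \left(-34\right) = 32 \left(- 2 \left(3 - 2 + 8\right)\right) \left(-34\right) = 32 \left(\left(-2\right) 9\right) \left(-34\right) = 32 \left(-18\right) \left(-34\right) = \left(-576\right) \left(-34\right) = 19584$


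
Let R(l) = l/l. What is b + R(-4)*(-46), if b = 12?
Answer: -34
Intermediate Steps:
R(l) = 1
b + R(-4)*(-46) = 12 + 1*(-46) = 12 - 46 = -34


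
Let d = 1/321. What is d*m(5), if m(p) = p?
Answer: 5/321 ≈ 0.015576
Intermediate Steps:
d = 1/321 ≈ 0.0031153
d*m(5) = (1/321)*5 = 5/321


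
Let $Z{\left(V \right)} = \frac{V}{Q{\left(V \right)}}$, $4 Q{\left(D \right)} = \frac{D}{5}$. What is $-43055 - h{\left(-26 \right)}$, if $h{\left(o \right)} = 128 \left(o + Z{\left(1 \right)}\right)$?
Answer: $-42287$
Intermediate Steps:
$Q{\left(D \right)} = \frac{D}{20}$ ($Q{\left(D \right)} = \frac{D \frac{1}{5}}{4} = \frac{\frac{1}{5} D}{4} = \frac{D}{20}$)
$Z{\left(V \right)} = 20$ ($Z{\left(V \right)} = \frac{V}{\frac{1}{20} V} = V \frac{20}{V} = 20$)
$h{\left(o \right)} = 2560 + 128 o$ ($h{\left(o \right)} = 128 \left(o + 20\right) = 128 \left(20 + o\right) = 2560 + 128 o$)
$-43055 - h{\left(-26 \right)} = -43055 - \left(2560 + 128 \left(-26\right)\right) = -43055 - \left(2560 - 3328\right) = -43055 - -768 = -43055 + 768 = -42287$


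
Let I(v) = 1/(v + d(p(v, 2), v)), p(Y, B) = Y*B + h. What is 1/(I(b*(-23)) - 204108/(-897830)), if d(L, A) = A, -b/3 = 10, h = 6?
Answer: 123900540/28256687 ≈ 4.3848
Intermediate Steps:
p(Y, B) = 6 + B*Y (p(Y, B) = Y*B + 6 = B*Y + 6 = 6 + B*Y)
b = -30 (b = -3*10 = -30)
I(v) = 1/(2*v) (I(v) = 1/(v + v) = 1/(2*v))
1/(I(b*(-23)) - 204108/(-897830)) = 1/(1/(2*((-30*(-23)))) - 204108/(-897830)) = 1/((1/2)/690 - 204108*(-1/897830)) = 1/((1/2)*(1/690) + 102054/448915) = 1/(1/1380 + 102054/448915) = 1/(28256687/123900540) = 123900540/28256687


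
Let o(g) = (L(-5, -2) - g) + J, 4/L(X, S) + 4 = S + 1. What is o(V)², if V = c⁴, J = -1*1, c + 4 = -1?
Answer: 9821956/25 ≈ 3.9288e+5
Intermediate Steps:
L(X, S) = 4/(-3 + S) (L(X, S) = 4/(-4 + (S + 1)) = 4/(-4 + (1 + S)) = 4/(-3 + S))
c = -5 (c = -4 - 1 = -5)
J = -1
V = 625 (V = (-5)⁴ = 625)
o(g) = -9/5 - g (o(g) = (4/(-3 - 2) - g) - 1 = (4/(-5) - g) - 1 = (4*(-⅕) - g) - 1 = (-⅘ - g) - 1 = -9/5 - g)
o(V)² = (-9/5 - 1*625)² = (-9/5 - 625)² = (-3134/5)² = 9821956/25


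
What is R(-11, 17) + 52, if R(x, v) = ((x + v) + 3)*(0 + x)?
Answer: -47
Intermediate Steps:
R(x, v) = x*(3 + v + x) (R(x, v) = ((v + x) + 3)*x = (3 + v + x)*x = x*(3 + v + x))
R(-11, 17) + 52 = -11*(3 + 17 - 11) + 52 = -11*9 + 52 = -99 + 52 = -47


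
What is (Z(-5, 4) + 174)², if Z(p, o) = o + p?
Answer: 29929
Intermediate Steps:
(Z(-5, 4) + 174)² = ((4 - 5) + 174)² = (-1 + 174)² = 173² = 29929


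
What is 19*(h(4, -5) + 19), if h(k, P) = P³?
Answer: -2014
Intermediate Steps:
19*(h(4, -5) + 19) = 19*((-5)³ + 19) = 19*(-125 + 19) = 19*(-106) = -2014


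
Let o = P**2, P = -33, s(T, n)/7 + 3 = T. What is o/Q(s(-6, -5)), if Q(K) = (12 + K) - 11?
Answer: -1089/62 ≈ -17.565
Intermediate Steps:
s(T, n) = -21 + 7*T
Q(K) = 1 + K
o = 1089 (o = (-33)**2 = 1089)
o/Q(s(-6, -5)) = 1089/(1 + (-21 + 7*(-6))) = 1089/(1 + (-21 - 42)) = 1089/(1 - 63) = 1089/(-62) = 1089*(-1/62) = -1089/62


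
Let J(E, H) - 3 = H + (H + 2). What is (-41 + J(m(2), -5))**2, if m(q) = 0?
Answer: 2116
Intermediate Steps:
J(E, H) = 5 + 2*H (J(E, H) = 3 + (H + (H + 2)) = 3 + (H + (2 + H)) = 3 + (2 + 2*H) = 5 + 2*H)
(-41 + J(m(2), -5))**2 = (-41 + (5 + 2*(-5)))**2 = (-41 + (5 - 10))**2 = (-41 - 5)**2 = (-46)**2 = 2116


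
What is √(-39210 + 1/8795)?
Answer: I*√3032972891455/8795 ≈ 198.02*I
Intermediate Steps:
√(-39210 + 1/8795) = √(-344851949/8795) = I*√3032972891455/8795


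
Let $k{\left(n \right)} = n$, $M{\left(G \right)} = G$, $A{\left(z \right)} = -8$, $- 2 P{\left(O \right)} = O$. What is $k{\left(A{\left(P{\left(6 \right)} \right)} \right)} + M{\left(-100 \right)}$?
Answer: $-108$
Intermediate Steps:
$P{\left(O \right)} = - \frac{O}{2}$
$k{\left(A{\left(P{\left(6 \right)} \right)} \right)} + M{\left(-100 \right)} = -8 - 100 = -108$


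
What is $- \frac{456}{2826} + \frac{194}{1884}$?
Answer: $- \frac{55}{942} \approx -0.058386$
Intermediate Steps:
$- \frac{456}{2826} + \frac{194}{1884} = \left(-456\right) \frac{1}{2826} + 194 \cdot \frac{1}{1884} = - \frac{76}{471} + \frac{97}{942} = - \frac{55}{942}$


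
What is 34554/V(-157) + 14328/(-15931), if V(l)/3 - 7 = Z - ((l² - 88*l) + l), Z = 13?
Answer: -366041861/304983064 ≈ -1.2002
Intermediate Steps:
V(l) = 60 - 3*l² + 261*l (V(l) = 21 + 3*(13 - ((l² - 88*l) + l)) = 21 + 3*(13 - (l² - 87*l)) = 21 + 3*(13 + (-l² + 87*l)) = 21 + 3*(13 - l² + 87*l) = 21 + (39 - 3*l² + 261*l) = 60 - 3*l² + 261*l)
34554/V(-157) + 14328/(-15931) = 34554/(60 - 3*(-157)² + 261*(-157)) + 14328/(-15931) = 34554/(60 - 3*24649 - 40977) + 14328*(-1/15931) = 34554/(60 - 73947 - 40977) - 14328/15931 = 34554/(-114864) - 14328/15931 = 34554*(-1/114864) - 14328/15931 = -5759/19144 - 14328/15931 = -366041861/304983064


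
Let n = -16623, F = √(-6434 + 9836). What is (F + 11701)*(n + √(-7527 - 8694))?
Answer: -(11701 + 9*√42)*(16623 - I*√16221) ≈ -1.9548e+8 + 1.4977e+6*I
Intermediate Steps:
F = 9*√42 (F = √3402 = 9*√42 ≈ 58.327)
(F + 11701)*(n + √(-7527 - 8694)) = (9*√42 + 11701)*(-16623 + √(-7527 - 8694)) = (11701 + 9*√42)*(-16623 + √(-16221)) = (11701 + 9*√42)*(-16623 + I*√16221) = (-16623 + I*√16221)*(11701 + 9*√42)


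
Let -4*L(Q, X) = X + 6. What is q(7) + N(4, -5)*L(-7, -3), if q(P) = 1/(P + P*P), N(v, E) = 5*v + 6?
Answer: -1091/56 ≈ -19.482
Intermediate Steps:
L(Q, X) = -3/2 - X/4 (L(Q, X) = -(X + 6)/4 = -(6 + X)/4 = -3/2 - X/4)
N(v, E) = 6 + 5*v
q(P) = 1/(P + P²)
q(7) + N(4, -5)*L(-7, -3) = 1/(7*(1 + 7)) + (6 + 5*4)*(-3/2 - ¼*(-3)) = (⅐)/8 + (6 + 20)*(-3/2 + ¾) = (⅐)*(⅛) + 26*(-¾) = 1/56 - 39/2 = -1091/56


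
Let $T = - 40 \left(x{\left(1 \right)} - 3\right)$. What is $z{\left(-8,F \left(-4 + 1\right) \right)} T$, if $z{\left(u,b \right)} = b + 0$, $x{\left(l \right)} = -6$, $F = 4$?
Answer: $-4320$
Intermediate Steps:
$z{\left(u,b \right)} = b$
$T = 360$ ($T = - 40 \left(-6 - 3\right) = \left(-40\right) \left(-9\right) = 360$)
$z{\left(-8,F \left(-4 + 1\right) \right)} T = 4 \left(-4 + 1\right) 360 = 4 \left(-3\right) 360 = \left(-12\right) 360 = -4320$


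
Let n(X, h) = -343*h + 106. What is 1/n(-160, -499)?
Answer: 1/171263 ≈ 5.8390e-6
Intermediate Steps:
n(X, h) = 106 - 343*h
1/n(-160, -499) = 1/(106 - 343*(-499)) = 1/(106 + 171157) = 1/171263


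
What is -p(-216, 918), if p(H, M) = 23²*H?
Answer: 114264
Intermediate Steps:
p(H, M) = 529*H
-p(-216, 918) = -529*(-216) = -1*(-114264) = 114264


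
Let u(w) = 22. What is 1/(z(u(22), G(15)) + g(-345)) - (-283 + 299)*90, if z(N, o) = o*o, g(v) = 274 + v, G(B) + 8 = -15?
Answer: -659519/458 ≈ -1440.0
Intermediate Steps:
G(B) = -23 (G(B) = -8 - 15 = -23)
z(N, o) = o²
1/(z(u(22), G(15)) + g(-345)) - (-283 + 299)*90 = 1/((-23)² + (274 - 345)) - (-283 + 299)*90 = 1/(529 - 71) - 16*90 = 1/458 - 1*1440 = 1/458 - 1440 = -659519/458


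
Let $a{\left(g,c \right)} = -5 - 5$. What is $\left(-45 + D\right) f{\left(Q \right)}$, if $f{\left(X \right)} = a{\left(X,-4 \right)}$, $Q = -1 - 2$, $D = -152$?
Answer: $1970$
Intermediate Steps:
$Q = -3$
$a{\left(g,c \right)} = -10$ ($a{\left(g,c \right)} = -5 - 5 = -10$)
$f{\left(X \right)} = -10$
$\left(-45 + D\right) f{\left(Q \right)} = \left(-45 - 152\right) \left(-10\right) = \left(-197\right) \left(-10\right) = 1970$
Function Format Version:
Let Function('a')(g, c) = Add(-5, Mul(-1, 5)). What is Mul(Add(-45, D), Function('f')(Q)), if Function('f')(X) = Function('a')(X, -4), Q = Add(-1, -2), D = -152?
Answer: 1970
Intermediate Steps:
Q = -3
Function('a')(g, c) = -10 (Function('a')(g, c) = Add(-5, -5) = -10)
Function('f')(X) = -10
Mul(Add(-45, D), Function('f')(Q)) = Mul(Add(-45, -152), -10) = Mul(-197, -10) = 1970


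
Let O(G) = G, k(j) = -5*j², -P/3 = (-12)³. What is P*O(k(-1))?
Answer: -25920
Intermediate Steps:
P = 5184 (P = -3*(-12)³ = -3*(-1728) = 5184)
P*O(k(-1)) = 5184*(-5*(-1)²) = 5184*(-5*1) = 5184*(-5) = -25920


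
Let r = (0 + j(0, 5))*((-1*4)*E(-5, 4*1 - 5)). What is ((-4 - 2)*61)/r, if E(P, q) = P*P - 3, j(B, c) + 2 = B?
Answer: -183/88 ≈ -2.0795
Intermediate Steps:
j(B, c) = -2 + B
E(P, q) = -3 + P**2 (E(P, q) = P**2 - 3 = -3 + P**2)
r = 176 (r = (0 + (-2 + 0))*((-1*4)*(-3 + (-5)**2)) = (0 - 2)*(-4*(-3 + 25)) = -(-8)*22 = -2*(-88) = 176)
((-4 - 2)*61)/r = ((-4 - 2)*61)/176 = -6*61*(1/176) = -366*1/176 = -183/88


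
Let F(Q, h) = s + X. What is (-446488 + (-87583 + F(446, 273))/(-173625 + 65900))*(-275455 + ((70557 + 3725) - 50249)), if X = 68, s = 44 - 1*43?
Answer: 12092853189010692/107725 ≈ 1.1226e+11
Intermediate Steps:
s = 1 (s = 44 - 43 = 1)
F(Q, h) = 69 (F(Q, h) = 1 + 68 = 69)
(-446488 + (-87583 + F(446, 273))/(-173625 + 65900))*(-275455 + ((70557 + 3725) - 50249)) = (-446488 + (-87583 + 69)/(-173625 + 65900))*(-275455 + ((70557 + 3725) - 50249)) = (-446488 - 87514/(-107725))*(-275455 + (74282 - 50249)) = (-446488 - 87514*(-1/107725))*(-275455 + 24033) = (-446488 + 87514/107725)*(-251422) = -48097832286/107725*(-251422) = 12092853189010692/107725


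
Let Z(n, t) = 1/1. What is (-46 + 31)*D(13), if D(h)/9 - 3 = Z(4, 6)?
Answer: -540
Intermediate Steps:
Z(n, t) = 1
D(h) = 36 (D(h) = 27 + 9*1 = 27 + 9 = 36)
(-46 + 31)*D(13) = (-46 + 31)*36 = -15*36 = -540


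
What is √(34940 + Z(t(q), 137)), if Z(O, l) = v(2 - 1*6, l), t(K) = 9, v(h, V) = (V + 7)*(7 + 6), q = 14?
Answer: 2*√9203 ≈ 191.86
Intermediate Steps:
v(h, V) = 91 + 13*V (v(h, V) = (7 + V)*13 = 91 + 13*V)
Z(O, l) = 91 + 13*l
√(34940 + Z(t(q), 137)) = √(34940 + (91 + 13*137)) = √(34940 + (91 + 1781)) = √(34940 + 1872) = √36812 = 2*√9203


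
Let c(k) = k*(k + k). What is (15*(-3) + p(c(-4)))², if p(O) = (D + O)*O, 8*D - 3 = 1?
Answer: 990025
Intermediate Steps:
D = ½ (D = 3/8 + (⅛)*1 = 3/8 + ⅛ = ½ ≈ 0.50000)
c(k) = 2*k² (c(k) = k*(2*k) = 2*k²)
p(O) = O*(½ + O) (p(O) = (½ + O)*O = O*(½ + O))
(15*(-3) + p(c(-4)))² = (15*(-3) + (2*(-4)²)*(½ + 2*(-4)²))² = (-45 + (2*16)*(½ + 2*16))² = (-45 + 32*(½ + 32))² = (-45 + 32*(65/2))² = (-45 + 1040)² = 995² = 990025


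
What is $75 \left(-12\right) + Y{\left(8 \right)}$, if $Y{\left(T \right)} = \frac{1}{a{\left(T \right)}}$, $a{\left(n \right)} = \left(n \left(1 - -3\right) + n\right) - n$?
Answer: $- \frac{28799}{32} \approx -899.97$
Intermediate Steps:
$a{\left(n \right)} = 4 n$ ($a{\left(n \right)} = \left(n \left(1 + 3\right) + n\right) - n = \left(n 4 + n\right) - n = \left(4 n + n\right) - n = 5 n - n = 4 n$)
$Y{\left(T \right)} = \frac{1}{4 T}$
$75 \left(-12\right) + Y{\left(8 \right)} = 75 \left(-12\right) + \frac{1}{4 \cdot 8} = -900 + \frac{1}{4} \cdot \frac{1}{8} = -900 + \frac{1}{32} = - \frac{28799}{32}$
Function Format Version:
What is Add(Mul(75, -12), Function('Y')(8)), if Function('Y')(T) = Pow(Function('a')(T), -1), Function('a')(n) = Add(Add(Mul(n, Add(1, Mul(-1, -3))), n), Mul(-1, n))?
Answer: Rational(-28799, 32) ≈ -899.97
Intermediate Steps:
Function('a')(n) = Mul(4, n) (Function('a')(n) = Add(Add(Mul(n, Add(1, 3)), n), Mul(-1, n)) = Add(Add(Mul(n, 4), n), Mul(-1, n)) = Add(Add(Mul(4, n), n), Mul(-1, n)) = Add(Mul(5, n), Mul(-1, n)) = Mul(4, n))
Function('Y')(T) = Mul(Rational(1, 4), Pow(T, -1)) (Function('Y')(T) = Pow(Mul(4, T), -1) = Mul(Rational(1, 4), Pow(T, -1)))
Add(Mul(75, -12), Function('Y')(8)) = Add(Mul(75, -12), Mul(Rational(1, 4), Pow(8, -1))) = Add(-900, Mul(Rational(1, 4), Rational(1, 8))) = Add(-900, Rational(1, 32)) = Rational(-28799, 32)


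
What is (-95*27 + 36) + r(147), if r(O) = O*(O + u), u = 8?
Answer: 20256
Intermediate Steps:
r(O) = O*(8 + O) (r(O) = O*(O + 8) = O*(8 + O))
(-95*27 + 36) + r(147) = (-95*27 + 36) + 147*(8 + 147) = (-2565 + 36) + 147*155 = -2529 + 22785 = 20256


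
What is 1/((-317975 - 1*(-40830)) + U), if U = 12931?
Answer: -1/264214 ≈ -3.7848e-6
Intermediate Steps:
1/((-317975 - 1*(-40830)) + U) = 1/((-317975 - 1*(-40830)) + 12931) = 1/((-317975 + 40830) + 12931) = 1/(-277145 + 12931) = 1/(-264214) = -1/264214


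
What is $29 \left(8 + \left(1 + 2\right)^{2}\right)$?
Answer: $493$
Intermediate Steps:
$29 \left(8 + \left(1 + 2\right)^{2}\right) = 29 \left(8 + 3^{2}\right) = 29 \left(8 + 9\right) = 29 \cdot 17 = 493$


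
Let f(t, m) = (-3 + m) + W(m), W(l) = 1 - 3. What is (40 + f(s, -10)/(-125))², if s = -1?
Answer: 1006009/625 ≈ 1609.6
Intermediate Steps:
W(l) = -2
f(t, m) = -5 + m (f(t, m) = (-3 + m) - 2 = -5 + m)
(40 + f(s, -10)/(-125))² = (40 + (-5 - 10)/(-125))² = (40 - 15*(-1/125))² = (40 + 3/25)² = (1003/25)² = 1006009/625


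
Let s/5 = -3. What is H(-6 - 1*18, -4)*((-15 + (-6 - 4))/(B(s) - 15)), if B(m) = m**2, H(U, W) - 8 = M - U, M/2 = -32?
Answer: 80/21 ≈ 3.8095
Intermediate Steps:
M = -64 (M = 2*(-32) = -64)
s = -15 (s = 5*(-3) = -15)
H(U, W) = -56 - U (H(U, W) = 8 + (-64 - U) = -56 - U)
H(-6 - 1*18, -4)*((-15 + (-6 - 4))/(B(s) - 15)) = (-56 - (-6 - 1*18))*((-15 + (-6 - 4))/((-15)**2 - 15)) = (-56 - (-6 - 18))*((-15 - 10)/(225 - 15)) = (-56 - 1*(-24))*(-25/210) = (-56 + 24)*(-25*1/210) = -32*(-5/42) = 80/21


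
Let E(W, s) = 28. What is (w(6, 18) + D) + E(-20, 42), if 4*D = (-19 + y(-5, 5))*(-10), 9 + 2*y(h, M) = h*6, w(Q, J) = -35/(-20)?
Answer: 126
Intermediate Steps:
w(Q, J) = 7/4 (w(Q, J) = -35*(-1/20) = 7/4)
y(h, M) = -9/2 + 3*h (y(h, M) = -9/2 + (h*6)/2 = -9/2 + (6*h)/2 = -9/2 + 3*h)
D = 385/4 (D = ((-19 + (-9/2 + 3*(-5)))*(-10))/4 = ((-19 + (-9/2 - 15))*(-10))/4 = ((-19 - 39/2)*(-10))/4 = (-77/2*(-10))/4 = (¼)*385 = 385/4 ≈ 96.250)
(w(6, 18) + D) + E(-20, 42) = (7/4 + 385/4) + 28 = 98 + 28 = 126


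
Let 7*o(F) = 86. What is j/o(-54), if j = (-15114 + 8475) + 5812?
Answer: -5789/86 ≈ -67.314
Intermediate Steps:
o(F) = 86/7 (o(F) = (1/7)*86 = 86/7)
j = -827 (j = -6639 + 5812 = -827)
j/o(-54) = -827/86/7 = -827*7/86 = -5789/86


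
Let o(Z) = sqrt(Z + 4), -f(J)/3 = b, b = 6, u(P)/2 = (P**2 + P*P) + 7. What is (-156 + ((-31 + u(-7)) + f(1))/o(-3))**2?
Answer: 25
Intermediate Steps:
u(P) = 14 + 4*P**2 (u(P) = 2*((P**2 + P*P) + 7) = 2*((P**2 + P**2) + 7) = 2*(2*P**2 + 7) = 2*(7 + 2*P**2) = 14 + 4*P**2)
f(J) = -18 (f(J) = -3*6 = -18)
o(Z) = sqrt(4 + Z)
(-156 + ((-31 + u(-7)) + f(1))/o(-3))**2 = (-156 + ((-31 + (14 + 4*(-7)**2)) - 18)/(sqrt(4 - 3)))**2 = (-156 + ((-31 + (14 + 4*49)) - 18)/(sqrt(1)))**2 = (-156 + ((-31 + (14 + 196)) - 18)/1)**2 = (-156 + ((-31 + 210) - 18)*1)**2 = (-156 + (179 - 18)*1)**2 = (-156 + 161*1)**2 = (-156 + 161)**2 = 5**2 = 25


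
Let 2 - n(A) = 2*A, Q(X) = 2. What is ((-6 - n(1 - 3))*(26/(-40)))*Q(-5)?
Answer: 78/5 ≈ 15.600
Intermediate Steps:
n(A) = 2 - 2*A
((-6 - n(1 - 3))*(26/(-40)))*Q(-5) = ((-6 - (2 - 2*(1 - 3)))*(26/(-40)))*2 = ((-6 - (2 - 2*(-2)))*(26*(-1/40)))*2 = ((-6 - (2 + 4))*(-13/20))*2 = ((-6 - 1*6)*(-13/20))*2 = ((-6 - 6)*(-13/20))*2 = -12*(-13/20)*2 = (39/5)*2 = 78/5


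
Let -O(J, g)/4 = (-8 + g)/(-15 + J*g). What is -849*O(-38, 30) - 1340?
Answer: -49164/35 ≈ -1404.7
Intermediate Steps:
O(J, g) = -4*(-8 + g)/(-15 + J*g)
-849*O(-38, 30) - 1340 = -3396*(8 - 1*30)/(-15 - 38*30) - 1340 = -3396*(8 - 30)/(-15 - 1140) - 1340 = -3396*(-22)/(-1155) - 1340 = -3396*(-1)*(-22)/1155 - 1340 = -849*8/105 - 1340 = -2264/35 - 1340 = -49164/35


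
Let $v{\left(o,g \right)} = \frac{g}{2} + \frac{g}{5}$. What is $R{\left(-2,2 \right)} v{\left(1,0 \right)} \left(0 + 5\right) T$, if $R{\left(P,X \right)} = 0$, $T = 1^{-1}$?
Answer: $0$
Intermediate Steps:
$v{\left(o,g \right)} = \frac{7 g}{10}$ ($v{\left(o,g \right)} = g \frac{1}{2} + g \frac{1}{5} = \frac{g}{2} + \frac{g}{5} = \frac{7 g}{10}$)
$T = 1$
$R{\left(-2,2 \right)} v{\left(1,0 \right)} \left(0 + 5\right) T = 0 \cdot \frac{7}{10} \cdot 0 \left(0 + 5\right) 1 = 0 \cdot 0 \cdot 5 \cdot 1 = 0 \cdot 5 = 0$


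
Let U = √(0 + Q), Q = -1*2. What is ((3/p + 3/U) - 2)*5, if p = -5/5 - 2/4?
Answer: -20 - 15*I*√2/2 ≈ -20.0 - 10.607*I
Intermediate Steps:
Q = -2
U = I*√2 (U = √(0 - 2) = √(-2) = I*√2 ≈ 1.4142*I)
p = -3/2 (p = -5*⅕ - 2*¼ = -1 - ½ = -3/2 ≈ -1.5000)
((3/p + 3/U) - 2)*5 = ((3/(-3/2) + 3/((I*√2))) - 2)*5 = ((3*(-⅔) + 3*(-I*√2/2)) - 2)*5 = ((-2 - 3*I*√2/2) - 2)*5 = (-4 - 3*I*√2/2)*5 = -20 - 15*I*√2/2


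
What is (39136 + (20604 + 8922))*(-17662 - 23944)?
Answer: -2856751172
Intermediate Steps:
(39136 + (20604 + 8922))*(-17662 - 23944) = (39136 + 29526)*(-41606) = 68662*(-41606) = -2856751172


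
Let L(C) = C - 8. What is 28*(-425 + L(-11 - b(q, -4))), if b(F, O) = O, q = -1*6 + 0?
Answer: -12320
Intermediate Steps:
q = -6 (q = -6 + 0 = -6)
L(C) = -8 + C
28*(-425 + L(-11 - b(q, -4))) = 28*(-425 + (-8 + (-11 - 1*(-4)))) = 28*(-425 + (-8 + (-11 + 4))) = 28*(-425 + (-8 - 7)) = 28*(-425 - 15) = 28*(-440) = -12320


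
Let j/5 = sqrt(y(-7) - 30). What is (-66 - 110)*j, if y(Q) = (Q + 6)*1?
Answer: -880*I*sqrt(31) ≈ -4899.6*I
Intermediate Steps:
y(Q) = 6 + Q (y(Q) = (6 + Q)*1 = 6 + Q)
j = 5*I*sqrt(31) (j = 5*sqrt((6 - 7) - 30) = 5*sqrt(-1 - 30) = 5*sqrt(-31) = 5*(I*sqrt(31)) = 5*I*sqrt(31) ≈ 27.839*I)
(-66 - 110)*j = (-66 - 110)*(5*I*sqrt(31)) = -880*I*sqrt(31)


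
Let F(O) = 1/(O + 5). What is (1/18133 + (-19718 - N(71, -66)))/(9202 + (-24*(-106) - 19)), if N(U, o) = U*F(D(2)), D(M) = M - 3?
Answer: -477157805/283527588 ≈ -1.6829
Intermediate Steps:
D(M) = -3 + M
F(O) = 1/(5 + O)
N(U, o) = U/4 (N(U, o) = U/(5 + (-3 + 2)) = U/(5 - 1) = U/4)
(1/18133 + (-19718 - N(71, -66)))/(9202 + (-24*(-106) - 19)) = (1/18133 + (-19718 - 71/4))/(9202 + (-24*(-106) - 19)) = (1/18133 + (-19718 - 1*71/4))/(9202 + (2544 - 19)) = (1/18133 + (-19718 - 71/4))/(9202 + 2525) = (1/18133 - 78943/4)/11727 = -1431473415/72532*1/11727 = -477157805/283527588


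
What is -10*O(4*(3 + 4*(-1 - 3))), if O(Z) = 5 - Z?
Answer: -570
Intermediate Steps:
-10*O(4*(3 + 4*(-1 - 3))) = -10*(5 - 4*(3 + 4*(-1 - 3))) = -10*(5 - 4*(3 + 4*(-4))) = -10*(5 - 4*(3 - 16)) = -10*(5 - 4*(-13)) = -10*(5 - 1*(-52)) = -10*(5 + 52) = -10*57 = -570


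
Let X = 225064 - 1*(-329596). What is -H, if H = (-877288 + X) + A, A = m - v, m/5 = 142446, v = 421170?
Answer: 31568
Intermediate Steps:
m = 712230 (m = 5*142446 = 712230)
A = 291060 (A = 712230 - 1*421170 = 712230 - 421170 = 291060)
X = 554660 (X = 225064 + 329596 = 554660)
H = -31568 (H = (-877288 + 554660) + 291060 = -322628 + 291060 = -31568)
-H = -1*(-31568) = 31568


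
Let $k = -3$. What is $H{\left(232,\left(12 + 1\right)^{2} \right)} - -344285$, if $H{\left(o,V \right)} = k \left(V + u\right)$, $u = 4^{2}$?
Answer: $343730$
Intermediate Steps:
$u = 16$
$H{\left(o,V \right)} = -48 - 3 V$ ($H{\left(o,V \right)} = - 3 \left(V + 16\right) = - 3 \left(16 + V\right) = -48 - 3 V$)
$H{\left(232,\left(12 + 1\right)^{2} \right)} - -344285 = \left(-48 - 3 \left(12 + 1\right)^{2}\right) - -344285 = \left(-48 - 3 \cdot 13^{2}\right) + 344285 = \left(-48 - 507\right) + 344285 = -555 + 344285 = 343730$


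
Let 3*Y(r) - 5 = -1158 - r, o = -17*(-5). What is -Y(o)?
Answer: 1238/3 ≈ 412.67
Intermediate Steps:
o = 85
Y(r) = -1153/3 - r/3 (Y(r) = 5/3 + (-1158 - r)/3 = 5/3 + (-386 - r/3) = -1153/3 - r/3)
-Y(o) = -(-1153/3 - ⅓*85) = -(-1153/3 - 85/3) = -1*(-1238/3) = 1238/3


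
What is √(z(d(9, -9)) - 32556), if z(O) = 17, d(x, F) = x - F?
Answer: I*√32539 ≈ 180.39*I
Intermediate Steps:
√(z(d(9, -9)) - 32556) = √(17 - 32556) = √(-32539) = I*√32539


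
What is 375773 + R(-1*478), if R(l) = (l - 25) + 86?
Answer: 375356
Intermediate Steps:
R(l) = 61 + l (R(l) = (-25 + l) + 86 = 61 + l)
375773 + R(-1*478) = 375773 + (61 - 1*478) = 375773 + (61 - 478) = 375773 - 417 = 375356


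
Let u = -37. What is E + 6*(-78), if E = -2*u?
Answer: -394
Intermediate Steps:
E = 74 (E = -2*(-37) = 74)
E + 6*(-78) = 74 + 6*(-78) = 74 - 468 = -394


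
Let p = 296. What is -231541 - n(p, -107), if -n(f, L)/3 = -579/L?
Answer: -24773150/107 ≈ -2.3152e+5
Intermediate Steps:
n(f, L) = 1737/L (n(f, L) = -(-1737)/L = 1737/L)
-231541 - n(p, -107) = -231541 - 1737/(-107) = -231541 - 1737*(-1)/107 = -231541 - 1*(-1737/107) = -231541 + 1737/107 = -24773150/107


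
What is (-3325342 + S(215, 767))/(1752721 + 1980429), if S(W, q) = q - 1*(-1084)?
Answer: -3323491/3733150 ≈ -0.89026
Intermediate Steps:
S(W, q) = 1084 + q (S(W, q) = q + 1084 = 1084 + q)
(-3325342 + S(215, 767))/(1752721 + 1980429) = (-3325342 + (1084 + 767))/(1752721 + 1980429) = (-3325342 + 1851)/3733150 = -3323491*1/3733150 = -3323491/3733150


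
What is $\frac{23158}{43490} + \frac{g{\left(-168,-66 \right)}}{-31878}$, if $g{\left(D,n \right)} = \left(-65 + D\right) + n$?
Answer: $\frac{16331179}{30138570} \approx 0.54187$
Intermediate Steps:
$g{\left(D,n \right)} = -65 + D + n$
$\frac{23158}{43490} + \frac{g{\left(-168,-66 \right)}}{-31878} = \frac{23158}{43490} + \frac{-65 - 168 - 66}{-31878} = 23158 \cdot \frac{1}{43490} - - \frac{13}{1386} = \frac{11579}{21745} + \frac{13}{1386} = \frac{16331179}{30138570}$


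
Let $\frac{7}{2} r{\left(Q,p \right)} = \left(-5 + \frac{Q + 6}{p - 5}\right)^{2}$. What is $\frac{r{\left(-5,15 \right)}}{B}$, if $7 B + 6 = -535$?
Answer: $- \frac{2401}{27050} \approx -0.088762$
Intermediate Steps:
$B = - \frac{541}{7}$ ($B = - \frac{6}{7} + \frac{1}{7} \left(-535\right) = - \frac{6}{7} - \frac{535}{7} = - \frac{541}{7} \approx -77.286$)
$r{\left(Q,p \right)} = \frac{2 \left(-5 + \frac{6 + Q}{-5 + p}\right)^{2}}{7}$ ($r{\left(Q,p \right)} = \frac{2 \left(-5 + \frac{Q + 6}{p - 5}\right)^{2}}{7} = \frac{2 \left(-5 + \frac{6 + Q}{-5 + p}\right)^{2}}{7}$)
$\frac{r{\left(-5,15 \right)}}{B} = \frac{\frac{2}{7} \frac{1}{\left(-5 + 15\right)^{2}} \left(31 - 5 - 75\right)^{2}}{- \frac{541}{7}} = \frac{2 \left(31 - 5 - 75\right)^{2}}{7 \cdot 100} \left(- \frac{7}{541}\right) = \frac{2}{7} \cdot \frac{1}{100} \left(-49\right)^{2} \left(- \frac{7}{541}\right) = \frac{2}{7} \cdot \frac{1}{100} \cdot 2401 \left(- \frac{7}{541}\right) = \frac{343}{50} \left(- \frac{7}{541}\right) = - \frac{2401}{27050}$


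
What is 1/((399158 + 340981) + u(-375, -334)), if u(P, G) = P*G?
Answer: 1/865389 ≈ 1.1555e-6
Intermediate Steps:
u(P, G) = G*P
1/((399158 + 340981) + u(-375, -334)) = 1/((399158 + 340981) - 334*(-375)) = 1/(740139 + 125250) = 1/865389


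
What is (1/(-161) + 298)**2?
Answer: 2301792529/25921 ≈ 88800.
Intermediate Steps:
(1/(-161) + 298)**2 = (-1/161 + 298)**2 = (47977/161)**2 = 2301792529/25921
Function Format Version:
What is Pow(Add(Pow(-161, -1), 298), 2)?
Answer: Rational(2301792529, 25921) ≈ 88800.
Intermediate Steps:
Pow(Add(Pow(-161, -1), 298), 2) = Pow(Add(Rational(-1, 161), 298), 2) = Pow(Rational(47977, 161), 2) = Rational(2301792529, 25921)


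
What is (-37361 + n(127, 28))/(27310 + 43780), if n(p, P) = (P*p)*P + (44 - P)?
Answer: 62223/71090 ≈ 0.87527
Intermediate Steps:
n(p, P) = 44 - P + p*P**2 (n(p, P) = p*P**2 + (44 - P) = 44 - P + p*P**2)
(-37361 + n(127, 28))/(27310 + 43780) = (-37361 + (44 - 1*28 + 127*28**2))/(27310 + 43780) = (-37361 + (44 - 28 + 127*784))/71090 = (-37361 + (44 - 28 + 99568))*(1/71090) = (-37361 + 99584)*(1/71090) = 62223*(1/71090) = 62223/71090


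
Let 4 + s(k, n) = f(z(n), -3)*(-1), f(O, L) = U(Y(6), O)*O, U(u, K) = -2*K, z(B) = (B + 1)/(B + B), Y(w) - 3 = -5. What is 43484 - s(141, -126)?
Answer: 1380815351/31752 ≈ 43488.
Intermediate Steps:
Y(w) = -2 (Y(w) = 3 - 5 = -2)
z(B) = (1 + B)/(2*B) (z(B) = (1 + B)/((2*B)) = (1 + B)*(1/(2*B)) = (1 + B)/(2*B))
f(O, L) = -2*O² (f(O, L) = (-2*O)*O = -2*O²)
s(k, n) = -4 + (1 + n)²/(2*n²) (s(k, n) = -4 - 2*(1 + n)²/(4*n²)*(-1) = -4 - (1 + n)²/(2*n²)*(-1) = -4 + (1 + n)²/(2*n²))
43484 - s(141, -126) = 43484 - (-7/2 + 1/(-126) + (½)/(-126)²) = 43484 - (-7/2 - 1/126 + (½)*(1/15876)) = 43484 - (-7/2 - 1/126 + 1/31752) = 43484 - 1*(-111383/31752) = 43484 + 111383/31752 = 1380815351/31752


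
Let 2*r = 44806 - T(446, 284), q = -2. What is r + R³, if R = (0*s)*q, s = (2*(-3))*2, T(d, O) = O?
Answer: 22261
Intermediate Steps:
s = -12 (s = -6*2 = -12)
R = 0 (R = (0*(-12))*(-2) = 0*(-2) = 0)
r = 22261 (r = (44806 - 1*284)/2 = (44806 - 284)/2 = (½)*44522 = 22261)
r + R³ = 22261 + 0³ = 22261 + 0 = 22261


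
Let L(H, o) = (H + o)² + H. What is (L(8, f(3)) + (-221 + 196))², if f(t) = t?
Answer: 10816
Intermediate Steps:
L(H, o) = H + (H + o)²
(L(8, f(3)) + (-221 + 196))² = ((8 + (8 + 3)²) + (-221 + 196))² = ((8 + 11²) - 25)² = ((8 + 121) - 25)² = (129 - 25)² = 104² = 10816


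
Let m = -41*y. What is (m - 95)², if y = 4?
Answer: 67081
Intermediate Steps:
m = -164 (m = -41*4 = -164)
(m - 95)² = (-164 - 95)² = (-259)² = 67081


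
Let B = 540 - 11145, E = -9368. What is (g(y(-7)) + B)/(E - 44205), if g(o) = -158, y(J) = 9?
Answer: 10763/53573 ≈ 0.20090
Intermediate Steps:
B = -10605
(g(y(-7)) + B)/(E - 44205) = (-158 - 10605)/(-9368 - 44205) = -10763/(-53573) = -10763*(-1/53573) = 10763/53573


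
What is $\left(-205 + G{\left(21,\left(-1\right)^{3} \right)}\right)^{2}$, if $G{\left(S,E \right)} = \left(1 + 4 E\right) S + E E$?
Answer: $71289$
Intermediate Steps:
$G{\left(S,E \right)} = E^{2} + S \left(1 + 4 E\right)$ ($G{\left(S,E \right)} = S \left(1 + 4 E\right) + E^{2} = E^{2} + S \left(1 + 4 E\right)$)
$\left(-205 + G{\left(21,\left(-1\right)^{3} \right)}\right)^{2} = \left(-205 + \left(21 + \left(\left(-1\right)^{3}\right)^{2} + 4 \left(-1\right)^{3} \cdot 21\right)\right)^{2} = \left(-205 + \left(21 + \left(-1\right)^{2} + 4 \left(-1\right) 21\right)\right)^{2} = \left(-205 + \left(21 + 1 - 84\right)\right)^{2} = \left(-205 - 62\right)^{2} = \left(-267\right)^{2} = 71289$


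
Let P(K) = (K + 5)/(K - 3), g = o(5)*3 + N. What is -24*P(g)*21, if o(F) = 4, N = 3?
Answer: -840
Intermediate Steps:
g = 15 (g = 4*3 + 3 = 12 + 3 = 15)
P(K) = (5 + K)/(-3 + K)
-24*P(g)*21 = -24*(5 + 15)/(-3 + 15)*21 = -24*20/12*21 = -2*20*21 = -24*5/3*21 = -40*21 = -840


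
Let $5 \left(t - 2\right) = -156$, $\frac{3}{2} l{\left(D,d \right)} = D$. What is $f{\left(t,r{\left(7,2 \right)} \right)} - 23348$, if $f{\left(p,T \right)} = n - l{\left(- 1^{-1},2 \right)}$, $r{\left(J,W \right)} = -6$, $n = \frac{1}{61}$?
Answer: $- \frac{4272559}{183} \approx -23347.0$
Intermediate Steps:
$n = \frac{1}{61} \approx 0.016393$
$l{\left(D,d \right)} = \frac{2 D}{3}$
$t = - \frac{146}{5}$ ($t = 2 + \frac{1}{5} \left(-156\right) = 2 - \frac{156}{5} = - \frac{146}{5} \approx -29.2$)
$f{\left(p,T \right)} = \frac{125}{183}$ ($f{\left(p,T \right)} = \frac{1}{61} - \frac{2 \left(- 1^{-1}\right)}{3} = \frac{1}{61} - \frac{2 \left(\left(-1\right) 1\right)}{3} = \frac{1}{61} - \frac{2}{3} \left(-1\right) = \frac{1}{61} - - \frac{2}{3} = \frac{1}{61} + \frac{2}{3} = \frac{125}{183}$)
$f{\left(t,r{\left(7,2 \right)} \right)} - 23348 = \frac{125}{183} - 23348 = - \frac{4272559}{183}$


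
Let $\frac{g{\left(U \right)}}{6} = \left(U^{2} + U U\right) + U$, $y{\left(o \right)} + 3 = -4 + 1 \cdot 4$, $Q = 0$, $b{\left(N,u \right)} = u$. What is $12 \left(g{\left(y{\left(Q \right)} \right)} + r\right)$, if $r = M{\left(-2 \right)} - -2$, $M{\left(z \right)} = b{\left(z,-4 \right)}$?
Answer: $1056$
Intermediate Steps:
$y{\left(o \right)} = -3$ ($y{\left(o \right)} = -3 + \left(-4 + 1 \cdot 4\right) = -3 + \left(-4 + 4\right) = -3 + 0 = -3$)
$M{\left(z \right)} = -4$
$g{\left(U \right)} = 6 U + 12 U^{2}$ ($g{\left(U \right)} = 6 \left(\left(U^{2} + U U\right) + U\right) = 6 \left(\left(U^{2} + U^{2}\right) + U\right) = 6 \left(2 U^{2} + U\right) = 6 \left(U + 2 U^{2}\right) = 6 U + 12 U^{2}$)
$r = -2$ ($r = -4 - -2 = -4 + 2 = -2$)
$12 \left(g{\left(y{\left(Q \right)} \right)} + r\right) = 12 \left(6 \left(-3\right) \left(1 + 2 \left(-3\right)\right) - 2\right) = 12 \left(6 \left(-3\right) \left(1 - 6\right) - 2\right) = 12 \left(6 \left(-3\right) \left(-5\right) - 2\right) = 12 \left(90 - 2\right) = 12 \cdot 88 = 1056$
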